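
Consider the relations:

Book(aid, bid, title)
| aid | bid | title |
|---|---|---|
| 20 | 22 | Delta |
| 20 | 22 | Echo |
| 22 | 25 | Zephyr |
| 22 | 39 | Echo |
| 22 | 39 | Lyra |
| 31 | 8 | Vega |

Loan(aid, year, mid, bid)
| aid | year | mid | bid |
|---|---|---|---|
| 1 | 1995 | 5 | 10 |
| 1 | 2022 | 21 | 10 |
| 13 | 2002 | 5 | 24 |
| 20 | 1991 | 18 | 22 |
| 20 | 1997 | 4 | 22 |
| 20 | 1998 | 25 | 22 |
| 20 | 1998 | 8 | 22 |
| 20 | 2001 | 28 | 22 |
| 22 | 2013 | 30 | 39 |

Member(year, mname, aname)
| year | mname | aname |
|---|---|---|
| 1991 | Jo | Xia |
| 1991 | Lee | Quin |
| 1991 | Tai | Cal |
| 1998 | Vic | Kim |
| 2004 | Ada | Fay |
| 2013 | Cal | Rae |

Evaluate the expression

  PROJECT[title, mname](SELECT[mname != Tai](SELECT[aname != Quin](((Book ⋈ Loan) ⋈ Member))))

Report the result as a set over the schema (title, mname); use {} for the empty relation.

{(Delta, Jo), (Delta, Vic), (Echo, Cal), (Echo, Jo), (Echo, Vic), (Lyra, Cal)}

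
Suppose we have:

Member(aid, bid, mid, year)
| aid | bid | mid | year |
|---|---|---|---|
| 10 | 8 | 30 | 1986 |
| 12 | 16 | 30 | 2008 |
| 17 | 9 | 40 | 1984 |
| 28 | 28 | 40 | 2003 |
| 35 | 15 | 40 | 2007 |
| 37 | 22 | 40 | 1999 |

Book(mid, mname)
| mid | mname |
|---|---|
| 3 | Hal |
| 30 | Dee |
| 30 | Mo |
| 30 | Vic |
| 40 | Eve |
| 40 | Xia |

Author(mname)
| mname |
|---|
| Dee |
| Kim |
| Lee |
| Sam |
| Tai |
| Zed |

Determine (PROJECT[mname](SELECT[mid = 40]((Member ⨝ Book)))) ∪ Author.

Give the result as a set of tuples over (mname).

{Dee, Eve, Kim, Lee, Sam, Tai, Xia, Zed}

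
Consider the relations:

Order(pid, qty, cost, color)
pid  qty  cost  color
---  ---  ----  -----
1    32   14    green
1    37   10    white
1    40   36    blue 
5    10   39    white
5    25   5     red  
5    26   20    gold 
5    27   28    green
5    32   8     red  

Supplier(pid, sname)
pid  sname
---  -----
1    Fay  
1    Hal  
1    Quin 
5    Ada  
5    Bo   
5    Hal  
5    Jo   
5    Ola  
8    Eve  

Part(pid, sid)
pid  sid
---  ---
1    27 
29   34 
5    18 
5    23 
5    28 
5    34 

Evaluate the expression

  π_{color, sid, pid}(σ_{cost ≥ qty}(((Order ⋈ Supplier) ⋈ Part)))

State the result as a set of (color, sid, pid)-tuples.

{(green, 18, 5), (green, 23, 5), (green, 28, 5), (green, 34, 5), (white, 18, 5), (white, 23, 5), (white, 28, 5), (white, 34, 5)}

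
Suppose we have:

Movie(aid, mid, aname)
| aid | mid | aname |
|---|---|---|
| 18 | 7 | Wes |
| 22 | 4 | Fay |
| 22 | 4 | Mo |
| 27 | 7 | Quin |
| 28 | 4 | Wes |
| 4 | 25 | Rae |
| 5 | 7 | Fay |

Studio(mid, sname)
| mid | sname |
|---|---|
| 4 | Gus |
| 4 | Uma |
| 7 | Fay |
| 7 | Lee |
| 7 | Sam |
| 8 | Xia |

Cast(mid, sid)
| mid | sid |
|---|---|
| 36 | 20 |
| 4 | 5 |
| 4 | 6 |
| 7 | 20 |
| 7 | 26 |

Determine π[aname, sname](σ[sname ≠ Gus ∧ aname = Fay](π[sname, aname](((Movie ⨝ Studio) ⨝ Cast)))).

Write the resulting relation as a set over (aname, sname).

Natural join on mid: {(18, 7, Wes, Fay), (18, 7, Wes, Lee), (18, 7, Wes, Sam), (22, 4, Fay, Gus), (22, 4, Fay, Uma), (22, 4, Mo, Gus), (22, 4, Mo, Uma), (27, 7, Quin, Fay), (27, 7, Quin, Lee), (27, 7, Quin, Sam), (28, 4, Wes, Gus), (28, 4, Wes, Uma), (5, 7, Fay, Fay), (5, 7, Fay, Lee), (5, 7, Fay, Sam)}
Natural join on mid: {(18, 7, Wes, Fay, 20), (18, 7, Wes, Fay, 26), (18, 7, Wes, Lee, 20), (18, 7, Wes, Lee, 26), (18, 7, Wes, Sam, 20), (18, 7, Wes, Sam, 26), (22, 4, Fay, Gus, 5), (22, 4, Fay, Gus, 6), (22, 4, Fay, Uma, 5), (22, 4, Fay, Uma, 6), (22, 4, Mo, Gus, 5), (22, 4, Mo, Gus, 6), (22, 4, Mo, Uma, 5), (22, 4, Mo, Uma, 6), (27, 7, Quin, Fay, 20), (27, 7, Quin, Fay, 26), (27, 7, Quin, Lee, 20), (27, 7, Quin, Lee, 26), (27, 7, Quin, Sam, 20), (27, 7, Quin, Sam, 26), (28, 4, Wes, Gus, 5), (28, 4, Wes, Gus, 6), (28, 4, Wes, Uma, 5), (28, 4, Wes, Uma, 6), (5, 7, Fay, Fay, 20), (5, 7, Fay, Fay, 26), (5, 7, Fay, Lee, 20), (5, 7, Fay, Lee, 26), (5, 7, Fay, Sam, 20), (5, 7, Fay, Sam, 26)}
Projecting to sname, aname (15 duplicate(s) eliminated): {(Fay, Fay), (Fay, Quin), (Fay, Wes), (Gus, Fay), (Gus, Mo), (Gus, Wes), (Lee, Fay), (Lee, Quin), (Lee, Wes), (Sam, Fay), (Sam, Quin), (Sam, Wes), (Uma, Fay), (Uma, Mo), (Uma, Wes)}
σ[sname ≠ Gus ∧ aname = Fay]: keep tuples satisfying sname ≠ Gus ∧ aname = Fay → {(Fay, Fay), (Lee, Fay), (Sam, Fay), (Uma, Fay)}
Projecting to aname, sname: {(Fay, Fay), (Fay, Lee), (Fay, Sam), (Fay, Uma)}

{(Fay, Fay), (Fay, Lee), (Fay, Sam), (Fay, Uma)}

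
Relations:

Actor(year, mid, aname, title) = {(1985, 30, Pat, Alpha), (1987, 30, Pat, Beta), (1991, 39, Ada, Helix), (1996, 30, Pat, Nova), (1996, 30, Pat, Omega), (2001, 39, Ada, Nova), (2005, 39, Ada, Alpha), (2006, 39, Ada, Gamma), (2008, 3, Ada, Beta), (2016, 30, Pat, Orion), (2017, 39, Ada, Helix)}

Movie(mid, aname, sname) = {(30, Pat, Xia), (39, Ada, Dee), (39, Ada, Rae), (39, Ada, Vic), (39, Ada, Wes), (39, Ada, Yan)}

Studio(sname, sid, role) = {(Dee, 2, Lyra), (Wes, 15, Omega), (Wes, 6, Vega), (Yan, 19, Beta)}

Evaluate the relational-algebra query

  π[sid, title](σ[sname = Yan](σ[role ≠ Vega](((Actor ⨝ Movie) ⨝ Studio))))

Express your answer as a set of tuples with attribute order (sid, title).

{(19, Alpha), (19, Gamma), (19, Helix), (19, Nova)}

Natural join on mid, aname: {(1985, 30, Pat, Alpha, Xia), (1987, 30, Pat, Beta, Xia), (1991, 39, Ada, Helix, Dee), (1991, 39, Ada, Helix, Rae), (1991, 39, Ada, Helix, Vic), (1991, 39, Ada, Helix, Wes), (1991, 39, Ada, Helix, Yan), (1996, 30, Pat, Nova, Xia), (1996, 30, Pat, Omega, Xia), (2001, 39, Ada, Nova, Dee), (2001, 39, Ada, Nova, Rae), (2001, 39, Ada, Nova, Vic), (2001, 39, Ada, Nova, Wes), (2001, 39, Ada, Nova, Yan), (2005, 39, Ada, Alpha, Dee), (2005, 39, Ada, Alpha, Rae), (2005, 39, Ada, Alpha, Vic), (2005, 39, Ada, Alpha, Wes), (2005, 39, Ada, Alpha, Yan), (2006, 39, Ada, Gamma, Dee), (2006, 39, Ada, Gamma, Rae), (2006, 39, Ada, Gamma, Vic), (2006, 39, Ada, Gamma, Wes), (2006, 39, Ada, Gamma, Yan), (2016, 30, Pat, Orion, Xia), (2017, 39, Ada, Helix, Dee), (2017, 39, Ada, Helix, Rae), (2017, 39, Ada, Helix, Vic), (2017, 39, Ada, Helix, Wes), (2017, 39, Ada, Helix, Yan)}
Natural join on sname: {(1991, 39, Ada, Helix, Dee, 2, Lyra), (1991, 39, Ada, Helix, Wes, 15, Omega), (1991, 39, Ada, Helix, Wes, 6, Vega), (1991, 39, Ada, Helix, Yan, 19, Beta), (2001, 39, Ada, Nova, Dee, 2, Lyra), (2001, 39, Ada, Nova, Wes, 15, Omega), (2001, 39, Ada, Nova, Wes, 6, Vega), (2001, 39, Ada, Nova, Yan, 19, Beta), (2005, 39, Ada, Alpha, Dee, 2, Lyra), (2005, 39, Ada, Alpha, Wes, 15, Omega), (2005, 39, Ada, Alpha, Wes, 6, Vega), (2005, 39, Ada, Alpha, Yan, 19, Beta), (2006, 39, Ada, Gamma, Dee, 2, Lyra), (2006, 39, Ada, Gamma, Wes, 15, Omega), (2006, 39, Ada, Gamma, Wes, 6, Vega), (2006, 39, Ada, Gamma, Yan, 19, Beta), (2017, 39, Ada, Helix, Dee, 2, Lyra), (2017, 39, Ada, Helix, Wes, 15, Omega), (2017, 39, Ada, Helix, Wes, 6, Vega), (2017, 39, Ada, Helix, Yan, 19, Beta)}
σ[role ≠ Vega]: keep tuples satisfying role ≠ Vega → {(1991, 39, Ada, Helix, Dee, 2, Lyra), (1991, 39, Ada, Helix, Wes, 15, Omega), (1991, 39, Ada, Helix, Yan, 19, Beta), (2001, 39, Ada, Nova, Dee, 2, Lyra), (2001, 39, Ada, Nova, Wes, 15, Omega), (2001, 39, Ada, Nova, Yan, 19, Beta), (2005, 39, Ada, Alpha, Dee, 2, Lyra), (2005, 39, Ada, Alpha, Wes, 15, Omega), (2005, 39, Ada, Alpha, Yan, 19, Beta), (2006, 39, Ada, Gamma, Dee, 2, Lyra), (2006, 39, Ada, Gamma, Wes, 15, Omega), (2006, 39, Ada, Gamma, Yan, 19, Beta), (2017, 39, Ada, Helix, Dee, 2, Lyra), (2017, 39, Ada, Helix, Wes, 15, Omega), (2017, 39, Ada, Helix, Yan, 19, Beta)}
σ[sname = Yan]: keep tuples satisfying sname = Yan → {(1991, 39, Ada, Helix, Yan, 19, Beta), (2001, 39, Ada, Nova, Yan, 19, Beta), (2005, 39, Ada, Alpha, Yan, 19, Beta), (2006, 39, Ada, Gamma, Yan, 19, Beta), (2017, 39, Ada, Helix, Yan, 19, Beta)}
π_{sid, title} gives {(19, Alpha), (19, Gamma), (19, Helix), (19, Nova)} (1 duplicate(s) eliminated).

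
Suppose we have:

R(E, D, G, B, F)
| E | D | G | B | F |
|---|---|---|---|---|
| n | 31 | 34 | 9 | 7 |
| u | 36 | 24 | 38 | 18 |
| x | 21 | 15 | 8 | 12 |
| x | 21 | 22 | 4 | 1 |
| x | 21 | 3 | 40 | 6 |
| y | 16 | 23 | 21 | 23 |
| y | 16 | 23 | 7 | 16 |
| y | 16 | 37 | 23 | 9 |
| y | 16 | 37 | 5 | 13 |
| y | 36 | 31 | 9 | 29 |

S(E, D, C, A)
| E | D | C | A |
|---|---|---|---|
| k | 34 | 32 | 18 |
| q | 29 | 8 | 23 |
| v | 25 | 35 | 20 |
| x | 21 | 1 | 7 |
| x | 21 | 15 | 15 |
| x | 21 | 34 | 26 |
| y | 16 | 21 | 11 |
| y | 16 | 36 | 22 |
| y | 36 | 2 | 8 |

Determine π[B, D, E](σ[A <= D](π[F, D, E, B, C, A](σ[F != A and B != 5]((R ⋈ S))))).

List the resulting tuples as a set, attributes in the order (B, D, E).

Natural join on E, D: {(x, 21, 15, 8, 12, 1, 7), (x, 21, 15, 8, 12, 15, 15), (x, 21, 15, 8, 12, 34, 26), (x, 21, 22, 4, 1, 1, 7), (x, 21, 22, 4, 1, 15, 15), (x, 21, 22, 4, 1, 34, 26), (x, 21, 3, 40, 6, 1, 7), (x, 21, 3, 40, 6, 15, 15), (x, 21, 3, 40, 6, 34, 26), (y, 16, 23, 21, 23, 21, 11), (y, 16, 23, 21, 23, 36, 22), (y, 16, 23, 7, 16, 21, 11), (y, 16, 23, 7, 16, 36, 22), (y, 16, 37, 23, 9, 21, 11), (y, 16, 37, 23, 9, 36, 22), (y, 16, 37, 5, 13, 21, 11), (y, 16, 37, 5, 13, 36, 22), (y, 36, 31, 9, 29, 2, 8)}
Filtering on F != A and B != 5 leaves {(x, 21, 15, 8, 12, 1, 7), (x, 21, 15, 8, 12, 15, 15), (x, 21, 15, 8, 12, 34, 26), (x, 21, 22, 4, 1, 1, 7), (x, 21, 22, 4, 1, 15, 15), (x, 21, 22, 4, 1, 34, 26), (x, 21, 3, 40, 6, 1, 7), (x, 21, 3, 40, 6, 15, 15), (x, 21, 3, 40, 6, 34, 26), (y, 16, 23, 21, 23, 21, 11), (y, 16, 23, 21, 23, 36, 22), (y, 16, 23, 7, 16, 21, 11), (y, 16, 23, 7, 16, 36, 22), (y, 16, 37, 23, 9, 21, 11), (y, 16, 37, 23, 9, 36, 22), (y, 36, 31, 9, 29, 2, 8)}.
Projecting to F, D, E, B, C, A: {(1, 21, x, 4, 1, 7), (1, 21, x, 4, 15, 15), (1, 21, x, 4, 34, 26), (12, 21, x, 8, 1, 7), (12, 21, x, 8, 15, 15), (12, 21, x, 8, 34, 26), (16, 16, y, 7, 21, 11), (16, 16, y, 7, 36, 22), (23, 16, y, 21, 21, 11), (23, 16, y, 21, 36, 22), (29, 36, y, 9, 2, 8), (6, 21, x, 40, 1, 7), (6, 21, x, 40, 15, 15), (6, 21, x, 40, 34, 26), (9, 16, y, 23, 21, 11), (9, 16, y, 23, 36, 22)}
Filtering on A <= D leaves {(1, 21, x, 4, 1, 7), (1, 21, x, 4, 15, 15), (12, 21, x, 8, 1, 7), (12, 21, x, 8, 15, 15), (16, 16, y, 7, 21, 11), (23, 16, y, 21, 21, 11), (29, 36, y, 9, 2, 8), (6, 21, x, 40, 1, 7), (6, 21, x, 40, 15, 15), (9, 16, y, 23, 21, 11)}.
Projecting to B, D, E (3 duplicate(s) eliminated): {(21, 16, y), (23, 16, y), (4, 21, x), (40, 21, x), (7, 16, y), (8, 21, x), (9, 36, y)}

{(21, 16, y), (23, 16, y), (4, 21, x), (40, 21, x), (7, 16, y), (8, 21, x), (9, 36, y)}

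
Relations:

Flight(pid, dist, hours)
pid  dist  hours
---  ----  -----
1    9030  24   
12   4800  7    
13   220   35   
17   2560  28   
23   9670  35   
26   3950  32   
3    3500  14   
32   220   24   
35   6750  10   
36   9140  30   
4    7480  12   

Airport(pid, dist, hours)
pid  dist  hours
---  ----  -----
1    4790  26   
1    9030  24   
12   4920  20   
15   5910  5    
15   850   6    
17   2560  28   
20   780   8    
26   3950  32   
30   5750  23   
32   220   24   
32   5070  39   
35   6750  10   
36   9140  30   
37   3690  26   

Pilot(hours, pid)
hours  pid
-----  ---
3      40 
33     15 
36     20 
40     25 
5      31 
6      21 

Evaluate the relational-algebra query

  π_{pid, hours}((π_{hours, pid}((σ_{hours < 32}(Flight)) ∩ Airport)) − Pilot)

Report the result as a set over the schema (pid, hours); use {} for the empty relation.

{(1, 24), (17, 28), (32, 24), (35, 10), (36, 30)}

σ[hours < 32]: keep tuples satisfying hours < 32 → {(1, 9030, 24), (12, 4800, 7), (17, 2560, 28), (3, 3500, 14), (32, 220, 24), (35, 6750, 10), (36, 9140, 30), (4, 7480, 12)}
Set intersection of the two operands is {(1, 9030, 24), (17, 2560, 28), (32, 220, 24), (35, 6750, 10), (36, 9140, 30)}.
π[hours, pid]: project onto (hours, pid) → {(10, 35), (24, 1), (24, 32), (28, 17), (30, 36)}
Set difference of the two operands is {(10, 35), (24, 1), (24, 32), (28, 17), (30, 36)}.
π[pid, hours]: project onto (pid, hours) → {(1, 24), (17, 28), (32, 24), (35, 10), (36, 30)}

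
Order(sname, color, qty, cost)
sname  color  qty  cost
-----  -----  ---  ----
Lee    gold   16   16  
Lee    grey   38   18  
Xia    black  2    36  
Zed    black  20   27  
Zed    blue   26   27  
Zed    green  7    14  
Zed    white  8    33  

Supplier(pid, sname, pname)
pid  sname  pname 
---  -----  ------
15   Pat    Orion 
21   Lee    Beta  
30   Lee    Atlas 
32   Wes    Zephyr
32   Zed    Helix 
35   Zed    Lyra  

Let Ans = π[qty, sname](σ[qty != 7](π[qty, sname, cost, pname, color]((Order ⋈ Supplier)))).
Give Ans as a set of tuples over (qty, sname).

{(16, Lee), (20, Zed), (26, Zed), (38, Lee), (8, Zed)}

Natural join on sname: {(Lee, gold, 16, 16, 21, Beta), (Lee, gold, 16, 16, 30, Atlas), (Lee, grey, 38, 18, 21, Beta), (Lee, grey, 38, 18, 30, Atlas), (Zed, black, 20, 27, 32, Helix), (Zed, black, 20, 27, 35, Lyra), (Zed, blue, 26, 27, 32, Helix), (Zed, blue, 26, 27, 35, Lyra), (Zed, green, 7, 14, 32, Helix), (Zed, green, 7, 14, 35, Lyra), (Zed, white, 8, 33, 32, Helix), (Zed, white, 8, 33, 35, Lyra)}
π[qty, sname, cost, pname, color]: project onto (qty, sname, cost, pname, color) → {(16, Lee, 16, Atlas, gold), (16, Lee, 16, Beta, gold), (20, Zed, 27, Helix, black), (20, Zed, 27, Lyra, black), (26, Zed, 27, Helix, blue), (26, Zed, 27, Lyra, blue), (38, Lee, 18, Atlas, grey), (38, Lee, 18, Beta, grey), (7, Zed, 14, Helix, green), (7, Zed, 14, Lyra, green), (8, Zed, 33, Helix, white), (8, Zed, 33, Lyra, white)}
Apply σ_{qty != 7}; surviving tuples: {(16, Lee, 16, Atlas, gold), (16, Lee, 16, Beta, gold), (20, Zed, 27, Helix, black), (20, Zed, 27, Lyra, black), (26, Zed, 27, Helix, blue), (26, Zed, 27, Lyra, blue), (38, Lee, 18, Atlas, grey), (38, Lee, 18, Beta, grey), (8, Zed, 33, Helix, white), (8, Zed, 33, Lyra, white)}
π[qty, sname]: project onto (qty, sname) (5 duplicate(s) eliminated) → {(16, Lee), (20, Zed), (26, Zed), (38, Lee), (8, Zed)}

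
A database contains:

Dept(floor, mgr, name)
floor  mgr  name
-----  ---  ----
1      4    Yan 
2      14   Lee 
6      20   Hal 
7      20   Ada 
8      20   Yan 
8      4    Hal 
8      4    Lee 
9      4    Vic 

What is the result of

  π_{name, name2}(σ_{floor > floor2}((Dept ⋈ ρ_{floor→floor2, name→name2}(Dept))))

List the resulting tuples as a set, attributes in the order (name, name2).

ρ[floor→floor2, name→name2]: schema becomes (floor2, mgr, name2); tuples unchanged.
Joining Dept and ρ_{floor→floor2, name→name2}(Dept) on mgr yields {(1, 4, Yan, 1, Yan), (1, 4, Yan, 8, Hal), (1, 4, Yan, 8, Lee), (1, 4, Yan, 9, Vic), (2, 14, Lee, 2, Lee), (6, 20, Hal, 6, Hal), (6, 20, Hal, 7, Ada), (6, 20, Hal, 8, Yan), (7, 20, Ada, 6, Hal), (7, 20, Ada, 7, Ada), (7, 20, Ada, 8, Yan), (8, 20, Yan, 6, Hal), (8, 20, Yan, 7, Ada), (8, 20, Yan, 8, Yan), (8, 4, Hal, 1, Yan), (8, 4, Hal, 8, Hal), (8, 4, Hal, 8, Lee), (8, 4, Hal, 9, Vic), (8, 4, Lee, 1, Yan), (8, 4, Lee, 8, Hal), (8, 4, Lee, 8, Lee), (8, 4, Lee, 9, Vic), (9, 4, Vic, 1, Yan), (9, 4, Vic, 8, Hal), (9, 4, Vic, 8, Lee), (9, 4, Vic, 9, Vic)}.
σ[floor > floor2]: keep tuples satisfying floor > floor2 → {(7, 20, Ada, 6, Hal), (8, 20, Yan, 6, Hal), (8, 20, Yan, 7, Ada), (8, 4, Hal, 1, Yan), (8, 4, Lee, 1, Yan), (9, 4, Vic, 1, Yan), (9, 4, Vic, 8, Hal), (9, 4, Vic, 8, Lee)}
π[name, name2]: project onto (name, name2) → {(Ada, Hal), (Hal, Yan), (Lee, Yan), (Vic, Hal), (Vic, Lee), (Vic, Yan), (Yan, Ada), (Yan, Hal)}

{(Ada, Hal), (Hal, Yan), (Lee, Yan), (Vic, Hal), (Vic, Lee), (Vic, Yan), (Yan, Ada), (Yan, Hal)}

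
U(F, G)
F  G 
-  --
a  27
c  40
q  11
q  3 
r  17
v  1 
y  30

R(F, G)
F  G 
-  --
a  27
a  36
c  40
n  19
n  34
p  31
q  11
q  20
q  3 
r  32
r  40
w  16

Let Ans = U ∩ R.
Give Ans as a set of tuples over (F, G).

{(a, 27), (c, 40), (q, 11), (q, 3)}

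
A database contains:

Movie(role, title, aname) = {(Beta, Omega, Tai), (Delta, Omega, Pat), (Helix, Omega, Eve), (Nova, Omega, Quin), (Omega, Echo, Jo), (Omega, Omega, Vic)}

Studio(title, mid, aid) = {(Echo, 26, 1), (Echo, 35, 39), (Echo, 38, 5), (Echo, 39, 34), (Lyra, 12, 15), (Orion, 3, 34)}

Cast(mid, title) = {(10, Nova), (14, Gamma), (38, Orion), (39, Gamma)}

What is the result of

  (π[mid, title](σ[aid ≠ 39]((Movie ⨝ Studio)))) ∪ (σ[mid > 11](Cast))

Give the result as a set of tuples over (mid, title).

{(14, Gamma), (26, Echo), (38, Echo), (38, Orion), (39, Echo), (39, Gamma)}

Movie ⋈ Studio (natural join on title): {(Omega, Echo, Jo, 26, 1), (Omega, Echo, Jo, 35, 39), (Omega, Echo, Jo, 38, 5), (Omega, Echo, Jo, 39, 34)}
Filtering on aid ≠ 39 leaves {(Omega, Echo, Jo, 26, 1), (Omega, Echo, Jo, 38, 5), (Omega, Echo, Jo, 39, 34)}.
Projecting to mid, title: {(26, Echo), (38, Echo), (39, Echo)}
Filtering on mid > 11 leaves {(14, Gamma), (38, Orion), (39, Gamma)}.
Union: {(26, Echo), (38, Echo), (39, Echo)} with {(14, Gamma), (38, Orion), (39, Gamma)} → {(14, Gamma), (26, Echo), (38, Echo), (38, Orion), (39, Echo), (39, Gamma)}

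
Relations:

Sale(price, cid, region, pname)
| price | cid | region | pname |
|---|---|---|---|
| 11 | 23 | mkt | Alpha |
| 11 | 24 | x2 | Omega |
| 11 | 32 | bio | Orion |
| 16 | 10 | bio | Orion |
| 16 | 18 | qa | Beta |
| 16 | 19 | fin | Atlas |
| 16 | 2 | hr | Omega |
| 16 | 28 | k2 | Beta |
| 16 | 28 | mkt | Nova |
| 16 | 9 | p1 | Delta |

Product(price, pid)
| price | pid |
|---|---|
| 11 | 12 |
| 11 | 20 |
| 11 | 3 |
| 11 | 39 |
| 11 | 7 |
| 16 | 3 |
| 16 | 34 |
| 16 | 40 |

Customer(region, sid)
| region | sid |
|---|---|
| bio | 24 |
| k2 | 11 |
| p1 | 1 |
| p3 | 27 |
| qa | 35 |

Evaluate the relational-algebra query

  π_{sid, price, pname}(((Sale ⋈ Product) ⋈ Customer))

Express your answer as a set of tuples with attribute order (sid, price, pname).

Sale ⋈ Product (natural join on price): {(11, 23, mkt, Alpha, 12), (11, 23, mkt, Alpha, 20), (11, 23, mkt, Alpha, 3), (11, 23, mkt, Alpha, 39), (11, 23, mkt, Alpha, 7), (11, 24, x2, Omega, 12), (11, 24, x2, Omega, 20), (11, 24, x2, Omega, 3), (11, 24, x2, Omega, 39), (11, 24, x2, Omega, 7), (11, 32, bio, Orion, 12), (11, 32, bio, Orion, 20), (11, 32, bio, Orion, 3), (11, 32, bio, Orion, 39), (11, 32, bio, Orion, 7), (16, 10, bio, Orion, 3), (16, 10, bio, Orion, 34), (16, 10, bio, Orion, 40), (16, 18, qa, Beta, 3), (16, 18, qa, Beta, 34), (16, 18, qa, Beta, 40), (16, 19, fin, Atlas, 3), (16, 19, fin, Atlas, 34), (16, 19, fin, Atlas, 40), (16, 2, hr, Omega, 3), (16, 2, hr, Omega, 34), (16, 2, hr, Omega, 40), (16, 28, k2, Beta, 3), (16, 28, k2, Beta, 34), (16, 28, k2, Beta, 40), (16, 28, mkt, Nova, 3), (16, 28, mkt, Nova, 34), (16, 28, mkt, Nova, 40), (16, 9, p1, Delta, 3), (16, 9, p1, Delta, 34), (16, 9, p1, Delta, 40)}
(Sale ⋈ Product) ⋈ Customer (natural join on region): {(11, 32, bio, Orion, 12, 24), (11, 32, bio, Orion, 20, 24), (11, 32, bio, Orion, 3, 24), (11, 32, bio, Orion, 39, 24), (11, 32, bio, Orion, 7, 24), (16, 10, bio, Orion, 3, 24), (16, 10, bio, Orion, 34, 24), (16, 10, bio, Orion, 40, 24), (16, 18, qa, Beta, 3, 35), (16, 18, qa, Beta, 34, 35), (16, 18, qa, Beta, 40, 35), (16, 28, k2, Beta, 3, 11), (16, 28, k2, Beta, 34, 11), (16, 28, k2, Beta, 40, 11), (16, 9, p1, Delta, 3, 1), (16, 9, p1, Delta, 34, 1), (16, 9, p1, Delta, 40, 1)}
Projecting to sid, price, pname (12 duplicate(s) eliminated): {(1, 16, Delta), (11, 16, Beta), (24, 11, Orion), (24, 16, Orion), (35, 16, Beta)}

{(1, 16, Delta), (11, 16, Beta), (24, 11, Orion), (24, 16, Orion), (35, 16, Beta)}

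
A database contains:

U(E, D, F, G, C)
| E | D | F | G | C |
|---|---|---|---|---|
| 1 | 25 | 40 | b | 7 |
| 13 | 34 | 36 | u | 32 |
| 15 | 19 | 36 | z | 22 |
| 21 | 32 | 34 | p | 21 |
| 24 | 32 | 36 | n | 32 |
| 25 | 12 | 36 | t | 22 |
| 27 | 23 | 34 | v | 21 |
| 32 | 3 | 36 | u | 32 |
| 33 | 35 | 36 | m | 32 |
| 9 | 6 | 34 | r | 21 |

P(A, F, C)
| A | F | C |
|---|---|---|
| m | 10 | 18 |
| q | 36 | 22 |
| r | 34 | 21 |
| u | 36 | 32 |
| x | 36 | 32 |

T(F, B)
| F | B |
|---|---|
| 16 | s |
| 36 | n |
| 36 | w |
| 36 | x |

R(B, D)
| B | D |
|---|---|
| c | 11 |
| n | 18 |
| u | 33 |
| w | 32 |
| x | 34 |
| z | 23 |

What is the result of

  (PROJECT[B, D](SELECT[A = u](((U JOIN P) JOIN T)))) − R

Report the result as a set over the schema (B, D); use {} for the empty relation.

Joining U and P on F, C yields {(13, 34, 36, u, 32, u), (13, 34, 36, u, 32, x), (15, 19, 36, z, 22, q), (21, 32, 34, p, 21, r), (24, 32, 36, n, 32, u), (24, 32, 36, n, 32, x), (25, 12, 36, t, 22, q), (27, 23, 34, v, 21, r), (32, 3, 36, u, 32, u), (32, 3, 36, u, 32, x), (33, 35, 36, m, 32, u), (33, 35, 36, m, 32, x), (9, 6, 34, r, 21, r)}.
Joining (U JOIN P) and T on F yields {(13, 34, 36, u, 32, u, n), (13, 34, 36, u, 32, u, w), (13, 34, 36, u, 32, u, x), (13, 34, 36, u, 32, x, n), (13, 34, 36, u, 32, x, w), (13, 34, 36, u, 32, x, x), (15, 19, 36, z, 22, q, n), (15, 19, 36, z, 22, q, w), (15, 19, 36, z, 22, q, x), (24, 32, 36, n, 32, u, n), (24, 32, 36, n, 32, u, w), (24, 32, 36, n, 32, u, x), (24, 32, 36, n, 32, x, n), (24, 32, 36, n, 32, x, w), (24, 32, 36, n, 32, x, x), (25, 12, 36, t, 22, q, n), (25, 12, 36, t, 22, q, w), (25, 12, 36, t, 22, q, x), (32, 3, 36, u, 32, u, n), (32, 3, 36, u, 32, u, w), (32, 3, 36, u, 32, u, x), (32, 3, 36, u, 32, x, n), (32, 3, 36, u, 32, x, w), (32, 3, 36, u, 32, x, x), (33, 35, 36, m, 32, u, n), (33, 35, 36, m, 32, u, w), (33, 35, 36, m, 32, u, x), (33, 35, 36, m, 32, x, n), (33, 35, 36, m, 32, x, w), (33, 35, 36, m, 32, x, x)}.
Filtering on A = u leaves {(13, 34, 36, u, 32, u, n), (13, 34, 36, u, 32, u, w), (13, 34, 36, u, 32, u, x), (24, 32, 36, n, 32, u, n), (24, 32, 36, n, 32, u, w), (24, 32, 36, n, 32, u, x), (32, 3, 36, u, 32, u, n), (32, 3, 36, u, 32, u, w), (32, 3, 36, u, 32, u, x), (33, 35, 36, m, 32, u, n), (33, 35, 36, m, 32, u, w), (33, 35, 36, m, 32, u, x)}.
Projecting to B, D: {(n, 3), (n, 32), (n, 34), (n, 35), (w, 3), (w, 32), (w, 34), (w, 35), (x, 3), (x, 32), (x, 34), (x, 35)}
Difference: {(n, 3), (n, 32), (n, 34), (n, 35), (w, 3), (w, 32), (w, 34), (w, 35), (x, 3), (x, 32), (x, 34), (x, 35)} with {(c, 11), (n, 18), (u, 33), (w, 32), (x, 34), (z, 23)} → {(n, 3), (n, 32), (n, 34), (n, 35), (w, 3), (w, 34), (w, 35), (x, 3), (x, 32), (x, 35)}

{(n, 3), (n, 32), (n, 34), (n, 35), (w, 3), (w, 34), (w, 35), (x, 3), (x, 32), (x, 35)}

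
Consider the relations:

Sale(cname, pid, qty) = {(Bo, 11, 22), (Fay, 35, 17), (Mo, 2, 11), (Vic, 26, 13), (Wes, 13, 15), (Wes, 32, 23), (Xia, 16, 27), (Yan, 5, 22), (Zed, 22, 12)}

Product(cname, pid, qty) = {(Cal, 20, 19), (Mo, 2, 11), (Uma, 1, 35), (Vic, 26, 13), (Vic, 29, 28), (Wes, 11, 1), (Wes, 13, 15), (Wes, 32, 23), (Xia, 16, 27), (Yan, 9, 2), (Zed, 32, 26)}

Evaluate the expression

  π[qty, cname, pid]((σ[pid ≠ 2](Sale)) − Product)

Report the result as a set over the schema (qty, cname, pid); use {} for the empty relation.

σ[pid ≠ 2]: keep tuples satisfying pid ≠ 2 → {(Bo, 11, 22), (Fay, 35, 17), (Vic, 26, 13), (Wes, 13, 15), (Wes, 32, 23), (Xia, 16, 27), (Yan, 5, 22), (Zed, 22, 12)}
Difference: {(Bo, 11, 22), (Fay, 35, 17), (Vic, 26, 13), (Wes, 13, 15), (Wes, 32, 23), (Xia, 16, 27), (Yan, 5, 22), (Zed, 22, 12)} with {(Cal, 20, 19), (Mo, 2, 11), (Uma, 1, 35), (Vic, 26, 13), (Vic, 29, 28), (Wes, 11, 1), (Wes, 13, 15), (Wes, 32, 23), (Xia, 16, 27), (Yan, 9, 2), (Zed, 32, 26)} → {(Bo, 11, 22), (Fay, 35, 17), (Yan, 5, 22), (Zed, 22, 12)}
π_{qty, cname, pid} gives {(12, Zed, 22), (17, Fay, 35), (22, Bo, 11), (22, Yan, 5)}.

{(12, Zed, 22), (17, Fay, 35), (22, Bo, 11), (22, Yan, 5)}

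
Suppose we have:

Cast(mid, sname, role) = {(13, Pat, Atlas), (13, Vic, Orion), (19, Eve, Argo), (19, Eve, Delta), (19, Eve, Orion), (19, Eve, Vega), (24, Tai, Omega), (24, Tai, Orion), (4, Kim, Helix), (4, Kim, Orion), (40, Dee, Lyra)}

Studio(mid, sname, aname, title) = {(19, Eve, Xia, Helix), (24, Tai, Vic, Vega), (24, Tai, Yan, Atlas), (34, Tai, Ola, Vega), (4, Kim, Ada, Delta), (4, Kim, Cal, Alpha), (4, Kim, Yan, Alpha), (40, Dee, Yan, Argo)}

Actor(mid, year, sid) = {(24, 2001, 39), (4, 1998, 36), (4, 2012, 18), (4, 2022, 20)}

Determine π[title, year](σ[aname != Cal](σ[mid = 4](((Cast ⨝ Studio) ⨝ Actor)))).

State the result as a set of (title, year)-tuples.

{(Alpha, 1998), (Alpha, 2012), (Alpha, 2022), (Delta, 1998), (Delta, 2012), (Delta, 2022)}

Natural join on mid, sname: {(19, Eve, Argo, Xia, Helix), (19, Eve, Delta, Xia, Helix), (19, Eve, Orion, Xia, Helix), (19, Eve, Vega, Xia, Helix), (24, Tai, Omega, Vic, Vega), (24, Tai, Omega, Yan, Atlas), (24, Tai, Orion, Vic, Vega), (24, Tai, Orion, Yan, Atlas), (4, Kim, Helix, Ada, Delta), (4, Kim, Helix, Cal, Alpha), (4, Kim, Helix, Yan, Alpha), (4, Kim, Orion, Ada, Delta), (4, Kim, Orion, Cal, Alpha), (4, Kim, Orion, Yan, Alpha), (40, Dee, Lyra, Yan, Argo)}
Natural join on mid: {(24, Tai, Omega, Vic, Vega, 2001, 39), (24, Tai, Omega, Yan, Atlas, 2001, 39), (24, Tai, Orion, Vic, Vega, 2001, 39), (24, Tai, Orion, Yan, Atlas, 2001, 39), (4, Kim, Helix, Ada, Delta, 1998, 36), (4, Kim, Helix, Ada, Delta, 2012, 18), (4, Kim, Helix, Ada, Delta, 2022, 20), (4, Kim, Helix, Cal, Alpha, 1998, 36), (4, Kim, Helix, Cal, Alpha, 2012, 18), (4, Kim, Helix, Cal, Alpha, 2022, 20), (4, Kim, Helix, Yan, Alpha, 1998, 36), (4, Kim, Helix, Yan, Alpha, 2012, 18), (4, Kim, Helix, Yan, Alpha, 2022, 20), (4, Kim, Orion, Ada, Delta, 1998, 36), (4, Kim, Orion, Ada, Delta, 2012, 18), (4, Kim, Orion, Ada, Delta, 2022, 20), (4, Kim, Orion, Cal, Alpha, 1998, 36), (4, Kim, Orion, Cal, Alpha, 2012, 18), (4, Kim, Orion, Cal, Alpha, 2022, 20), (4, Kim, Orion, Yan, Alpha, 1998, 36), (4, Kim, Orion, Yan, Alpha, 2012, 18), (4, Kim, Orion, Yan, Alpha, 2022, 20)}
σ[mid = 4]: keep tuples satisfying mid = 4 → {(4, Kim, Helix, Ada, Delta, 1998, 36), (4, Kim, Helix, Ada, Delta, 2012, 18), (4, Kim, Helix, Ada, Delta, 2022, 20), (4, Kim, Helix, Cal, Alpha, 1998, 36), (4, Kim, Helix, Cal, Alpha, 2012, 18), (4, Kim, Helix, Cal, Alpha, 2022, 20), (4, Kim, Helix, Yan, Alpha, 1998, 36), (4, Kim, Helix, Yan, Alpha, 2012, 18), (4, Kim, Helix, Yan, Alpha, 2022, 20), (4, Kim, Orion, Ada, Delta, 1998, 36), (4, Kim, Orion, Ada, Delta, 2012, 18), (4, Kim, Orion, Ada, Delta, 2022, 20), (4, Kim, Orion, Cal, Alpha, 1998, 36), (4, Kim, Orion, Cal, Alpha, 2012, 18), (4, Kim, Orion, Cal, Alpha, 2022, 20), (4, Kim, Orion, Yan, Alpha, 1998, 36), (4, Kim, Orion, Yan, Alpha, 2012, 18), (4, Kim, Orion, Yan, Alpha, 2022, 20)}
σ[aname != Cal]: keep tuples satisfying aname != Cal → {(4, Kim, Helix, Ada, Delta, 1998, 36), (4, Kim, Helix, Ada, Delta, 2012, 18), (4, Kim, Helix, Ada, Delta, 2022, 20), (4, Kim, Helix, Yan, Alpha, 1998, 36), (4, Kim, Helix, Yan, Alpha, 2012, 18), (4, Kim, Helix, Yan, Alpha, 2022, 20), (4, Kim, Orion, Ada, Delta, 1998, 36), (4, Kim, Orion, Ada, Delta, 2012, 18), (4, Kim, Orion, Ada, Delta, 2022, 20), (4, Kim, Orion, Yan, Alpha, 1998, 36), (4, Kim, Orion, Yan, Alpha, 2012, 18), (4, Kim, Orion, Yan, Alpha, 2022, 20)}
π_{title, year} gives {(Alpha, 1998), (Alpha, 2012), (Alpha, 2022), (Delta, 1998), (Delta, 2012), (Delta, 2022)} (6 duplicate(s) eliminated).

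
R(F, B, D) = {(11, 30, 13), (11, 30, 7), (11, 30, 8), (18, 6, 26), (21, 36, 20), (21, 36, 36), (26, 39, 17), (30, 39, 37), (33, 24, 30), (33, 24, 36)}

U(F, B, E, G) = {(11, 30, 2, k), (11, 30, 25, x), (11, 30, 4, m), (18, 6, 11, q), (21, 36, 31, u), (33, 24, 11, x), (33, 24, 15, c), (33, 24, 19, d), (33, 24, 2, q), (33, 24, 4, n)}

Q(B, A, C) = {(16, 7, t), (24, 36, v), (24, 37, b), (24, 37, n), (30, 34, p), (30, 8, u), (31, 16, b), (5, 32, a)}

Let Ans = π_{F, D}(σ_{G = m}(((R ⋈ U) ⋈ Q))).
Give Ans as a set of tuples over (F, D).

{(11, 13), (11, 7), (11, 8)}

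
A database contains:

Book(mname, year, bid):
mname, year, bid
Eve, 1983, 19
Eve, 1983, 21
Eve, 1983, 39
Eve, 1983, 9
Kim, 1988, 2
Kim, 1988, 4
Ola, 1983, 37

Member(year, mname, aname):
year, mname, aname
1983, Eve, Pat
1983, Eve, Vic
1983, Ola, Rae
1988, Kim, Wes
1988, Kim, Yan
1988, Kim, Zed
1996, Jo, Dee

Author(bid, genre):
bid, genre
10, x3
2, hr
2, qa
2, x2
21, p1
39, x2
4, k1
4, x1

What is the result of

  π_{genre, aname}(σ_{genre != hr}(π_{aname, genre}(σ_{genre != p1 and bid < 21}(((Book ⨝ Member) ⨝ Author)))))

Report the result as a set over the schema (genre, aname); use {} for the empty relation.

{(k1, Wes), (k1, Yan), (k1, Zed), (qa, Wes), (qa, Yan), (qa, Zed), (x1, Wes), (x1, Yan), (x1, Zed), (x2, Wes), (x2, Yan), (x2, Zed)}

Joining Book and Member on mname, year yields {(Eve, 1983, 19, Pat), (Eve, 1983, 19, Vic), (Eve, 1983, 21, Pat), (Eve, 1983, 21, Vic), (Eve, 1983, 39, Pat), (Eve, 1983, 39, Vic), (Eve, 1983, 9, Pat), (Eve, 1983, 9, Vic), (Kim, 1988, 2, Wes), (Kim, 1988, 2, Yan), (Kim, 1988, 2, Zed), (Kim, 1988, 4, Wes), (Kim, 1988, 4, Yan), (Kim, 1988, 4, Zed), (Ola, 1983, 37, Rae)}.
Joining (Book ⨝ Member) and Author on bid yields {(Eve, 1983, 21, Pat, p1), (Eve, 1983, 21, Vic, p1), (Eve, 1983, 39, Pat, x2), (Eve, 1983, 39, Vic, x2), (Kim, 1988, 2, Wes, hr), (Kim, 1988, 2, Wes, qa), (Kim, 1988, 2, Wes, x2), (Kim, 1988, 2, Yan, hr), (Kim, 1988, 2, Yan, qa), (Kim, 1988, 2, Yan, x2), (Kim, 1988, 2, Zed, hr), (Kim, 1988, 2, Zed, qa), (Kim, 1988, 2, Zed, x2), (Kim, 1988, 4, Wes, k1), (Kim, 1988, 4, Wes, x1), (Kim, 1988, 4, Yan, k1), (Kim, 1988, 4, Yan, x1), (Kim, 1988, 4, Zed, k1), (Kim, 1988, 4, Zed, x1)}.
Selection genre != p1 and bid < 21: {(Kim, 1988, 2, Wes, hr), (Kim, 1988, 2, Wes, qa), (Kim, 1988, 2, Wes, x2), (Kim, 1988, 2, Yan, hr), (Kim, 1988, 2, Yan, qa), (Kim, 1988, 2, Yan, x2), (Kim, 1988, 2, Zed, hr), (Kim, 1988, 2, Zed, qa), (Kim, 1988, 2, Zed, x2), (Kim, 1988, 4, Wes, k1), (Kim, 1988, 4, Wes, x1), (Kim, 1988, 4, Yan, k1), (Kim, 1988, 4, Yan, x1), (Kim, 1988, 4, Zed, k1), (Kim, 1988, 4, Zed, x1)}
π[aname, genre]: project onto (aname, genre) → {(Wes, hr), (Wes, k1), (Wes, qa), (Wes, x1), (Wes, x2), (Yan, hr), (Yan, k1), (Yan, qa), (Yan, x1), (Yan, x2), (Zed, hr), (Zed, k1), (Zed, qa), (Zed, x1), (Zed, x2)}
Selection genre != hr: {(Wes, k1), (Wes, qa), (Wes, x1), (Wes, x2), (Yan, k1), (Yan, qa), (Yan, x1), (Yan, x2), (Zed, k1), (Zed, qa), (Zed, x1), (Zed, x2)}
π[genre, aname]: project onto (genre, aname) → {(k1, Wes), (k1, Yan), (k1, Zed), (qa, Wes), (qa, Yan), (qa, Zed), (x1, Wes), (x1, Yan), (x1, Zed), (x2, Wes), (x2, Yan), (x2, Zed)}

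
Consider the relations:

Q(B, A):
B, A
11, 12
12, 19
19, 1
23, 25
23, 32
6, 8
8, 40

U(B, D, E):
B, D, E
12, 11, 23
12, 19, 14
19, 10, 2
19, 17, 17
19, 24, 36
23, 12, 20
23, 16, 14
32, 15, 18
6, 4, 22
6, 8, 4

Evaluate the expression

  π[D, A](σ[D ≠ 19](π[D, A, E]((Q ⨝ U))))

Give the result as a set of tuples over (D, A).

{(10, 1), (11, 19), (12, 25), (12, 32), (16, 25), (16, 32), (17, 1), (24, 1), (4, 8), (8, 8)}

Natural join on B: {(12, 19, 11, 23), (12, 19, 19, 14), (19, 1, 10, 2), (19, 1, 17, 17), (19, 1, 24, 36), (23, 25, 12, 20), (23, 25, 16, 14), (23, 32, 12, 20), (23, 32, 16, 14), (6, 8, 4, 22), (6, 8, 8, 4)}
Projecting to D, A, E: {(10, 1, 2), (11, 19, 23), (12, 25, 20), (12, 32, 20), (16, 25, 14), (16, 32, 14), (17, 1, 17), (19, 19, 14), (24, 1, 36), (4, 8, 22), (8, 8, 4)}
Apply σ_{D ≠ 19}; surviving tuples: {(10, 1, 2), (11, 19, 23), (12, 25, 20), (12, 32, 20), (16, 25, 14), (16, 32, 14), (17, 1, 17), (24, 1, 36), (4, 8, 22), (8, 8, 4)}
Projecting to D, A: {(10, 1), (11, 19), (12, 25), (12, 32), (16, 25), (16, 32), (17, 1), (24, 1), (4, 8), (8, 8)}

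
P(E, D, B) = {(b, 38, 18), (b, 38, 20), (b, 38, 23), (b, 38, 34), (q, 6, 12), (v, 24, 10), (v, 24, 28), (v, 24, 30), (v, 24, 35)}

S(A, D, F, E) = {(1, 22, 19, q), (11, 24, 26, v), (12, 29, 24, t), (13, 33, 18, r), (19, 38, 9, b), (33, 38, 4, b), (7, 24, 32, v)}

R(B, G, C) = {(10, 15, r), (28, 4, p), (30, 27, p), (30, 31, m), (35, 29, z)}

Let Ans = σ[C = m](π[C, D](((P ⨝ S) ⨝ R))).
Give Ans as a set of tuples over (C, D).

{(m, 24)}

Joining P and S on E, D yields {(b, 38, 18, 19, 9), (b, 38, 18, 33, 4), (b, 38, 20, 19, 9), (b, 38, 20, 33, 4), (b, 38, 23, 19, 9), (b, 38, 23, 33, 4), (b, 38, 34, 19, 9), (b, 38, 34, 33, 4), (v, 24, 10, 11, 26), (v, 24, 10, 7, 32), (v, 24, 28, 11, 26), (v, 24, 28, 7, 32), (v, 24, 30, 11, 26), (v, 24, 30, 7, 32), (v, 24, 35, 11, 26), (v, 24, 35, 7, 32)}.
Joining (P ⨝ S) and R on B yields {(v, 24, 10, 11, 26, 15, r), (v, 24, 10, 7, 32, 15, r), (v, 24, 28, 11, 26, 4, p), (v, 24, 28, 7, 32, 4, p), (v, 24, 30, 11, 26, 27, p), (v, 24, 30, 11, 26, 31, m), (v, 24, 30, 7, 32, 27, p), (v, 24, 30, 7, 32, 31, m), (v, 24, 35, 11, 26, 29, z), (v, 24, 35, 7, 32, 29, z)}.
π_{C, D} gives {(m, 24), (p, 24), (r, 24), (z, 24)} (6 duplicate(s) eliminated).
Selection C = m: {(m, 24)}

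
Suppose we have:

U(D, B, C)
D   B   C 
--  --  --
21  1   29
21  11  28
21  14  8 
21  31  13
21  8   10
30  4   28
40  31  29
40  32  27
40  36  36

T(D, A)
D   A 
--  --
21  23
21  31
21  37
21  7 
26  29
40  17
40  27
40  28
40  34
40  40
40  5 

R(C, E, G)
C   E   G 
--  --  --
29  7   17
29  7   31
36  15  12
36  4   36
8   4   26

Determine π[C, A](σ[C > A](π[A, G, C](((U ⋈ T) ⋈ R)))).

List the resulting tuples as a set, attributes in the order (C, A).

{(29, 17), (29, 23), (29, 27), (29, 28), (29, 5), (29, 7), (36, 17), (36, 27), (36, 28), (36, 34), (36, 5), (8, 7)}

U ⋈ T (natural join on D): {(21, 1, 29, 23), (21, 1, 29, 31), (21, 1, 29, 37), (21, 1, 29, 7), (21, 11, 28, 23), (21, 11, 28, 31), (21, 11, 28, 37), (21, 11, 28, 7), (21, 14, 8, 23), (21, 14, 8, 31), (21, 14, 8, 37), (21, 14, 8, 7), (21, 31, 13, 23), (21, 31, 13, 31), (21, 31, 13, 37), (21, 31, 13, 7), (21, 8, 10, 23), (21, 8, 10, 31), (21, 8, 10, 37), (21, 8, 10, 7), (40, 31, 29, 17), (40, 31, 29, 27), (40, 31, 29, 28), (40, 31, 29, 34), (40, 31, 29, 40), (40, 31, 29, 5), (40, 32, 27, 17), (40, 32, 27, 27), (40, 32, 27, 28), (40, 32, 27, 34), (40, 32, 27, 40), (40, 32, 27, 5), (40, 36, 36, 17), (40, 36, 36, 27), (40, 36, 36, 28), (40, 36, 36, 34), (40, 36, 36, 40), (40, 36, 36, 5)}
(U ⋈ T) ⋈ R (natural join on C): {(21, 1, 29, 23, 7, 17), (21, 1, 29, 23, 7, 31), (21, 1, 29, 31, 7, 17), (21, 1, 29, 31, 7, 31), (21, 1, 29, 37, 7, 17), (21, 1, 29, 37, 7, 31), (21, 1, 29, 7, 7, 17), (21, 1, 29, 7, 7, 31), (21, 14, 8, 23, 4, 26), (21, 14, 8, 31, 4, 26), (21, 14, 8, 37, 4, 26), (21, 14, 8, 7, 4, 26), (40, 31, 29, 17, 7, 17), (40, 31, 29, 17, 7, 31), (40, 31, 29, 27, 7, 17), (40, 31, 29, 27, 7, 31), (40, 31, 29, 28, 7, 17), (40, 31, 29, 28, 7, 31), (40, 31, 29, 34, 7, 17), (40, 31, 29, 34, 7, 31), (40, 31, 29, 40, 7, 17), (40, 31, 29, 40, 7, 31), (40, 31, 29, 5, 7, 17), (40, 31, 29, 5, 7, 31), (40, 36, 36, 17, 15, 12), (40, 36, 36, 17, 4, 36), (40, 36, 36, 27, 15, 12), (40, 36, 36, 27, 4, 36), (40, 36, 36, 28, 15, 12), (40, 36, 36, 28, 4, 36), (40, 36, 36, 34, 15, 12), (40, 36, 36, 34, 4, 36), (40, 36, 36, 40, 15, 12), (40, 36, 36, 40, 4, 36), (40, 36, 36, 5, 15, 12), (40, 36, 36, 5, 4, 36)}
π[A, G, C]: project onto (A, G, C) → {(17, 12, 36), (17, 17, 29), (17, 31, 29), (17, 36, 36), (23, 17, 29), (23, 26, 8), (23, 31, 29), (27, 12, 36), (27, 17, 29), (27, 31, 29), (27, 36, 36), (28, 12, 36), (28, 17, 29), (28, 31, 29), (28, 36, 36), (31, 17, 29), (31, 26, 8), (31, 31, 29), (34, 12, 36), (34, 17, 29), (34, 31, 29), (34, 36, 36), (37, 17, 29), (37, 26, 8), (37, 31, 29), (40, 12, 36), (40, 17, 29), (40, 31, 29), (40, 36, 36), (5, 12, 36), (5, 17, 29), (5, 31, 29), (5, 36, 36), (7, 17, 29), (7, 26, 8), (7, 31, 29)}
Filtering on C > A leaves {(17, 12, 36), (17, 17, 29), (17, 31, 29), (17, 36, 36), (23, 17, 29), (23, 31, 29), (27, 12, 36), (27, 17, 29), (27, 31, 29), (27, 36, 36), (28, 12, 36), (28, 17, 29), (28, 31, 29), (28, 36, 36), (34, 12, 36), (34, 36, 36), (5, 12, 36), (5, 17, 29), (5, 31, 29), (5, 36, 36), (7, 17, 29), (7, 26, 8), (7, 31, 29)}.
π[C, A]: project onto (C, A) (11 duplicate(s) eliminated) → {(29, 17), (29, 23), (29, 27), (29, 28), (29, 5), (29, 7), (36, 17), (36, 27), (36, 28), (36, 34), (36, 5), (8, 7)}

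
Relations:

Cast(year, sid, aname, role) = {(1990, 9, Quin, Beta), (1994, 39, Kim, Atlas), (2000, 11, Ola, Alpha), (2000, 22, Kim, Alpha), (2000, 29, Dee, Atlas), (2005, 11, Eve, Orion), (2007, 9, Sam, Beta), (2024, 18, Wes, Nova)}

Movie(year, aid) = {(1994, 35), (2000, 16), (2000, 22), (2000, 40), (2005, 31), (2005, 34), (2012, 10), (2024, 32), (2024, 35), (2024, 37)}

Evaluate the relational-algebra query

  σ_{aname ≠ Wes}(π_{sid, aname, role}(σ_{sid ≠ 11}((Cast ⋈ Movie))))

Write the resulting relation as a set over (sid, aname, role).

{(22, Kim, Alpha), (29, Dee, Atlas), (39, Kim, Atlas)}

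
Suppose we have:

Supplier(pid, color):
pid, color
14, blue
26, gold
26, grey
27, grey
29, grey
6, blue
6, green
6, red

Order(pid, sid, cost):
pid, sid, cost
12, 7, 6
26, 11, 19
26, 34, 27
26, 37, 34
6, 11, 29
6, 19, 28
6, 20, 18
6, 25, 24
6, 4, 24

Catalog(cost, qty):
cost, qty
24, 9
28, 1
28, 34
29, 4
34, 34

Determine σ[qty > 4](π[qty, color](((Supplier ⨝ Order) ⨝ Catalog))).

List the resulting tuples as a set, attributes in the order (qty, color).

{(34, blue), (34, gold), (34, green), (34, grey), (34, red), (9, blue), (9, green), (9, red)}

Joining Supplier and Order on pid yields {(26, gold, 11, 19), (26, gold, 34, 27), (26, gold, 37, 34), (26, grey, 11, 19), (26, grey, 34, 27), (26, grey, 37, 34), (6, blue, 11, 29), (6, blue, 19, 28), (6, blue, 20, 18), (6, blue, 25, 24), (6, blue, 4, 24), (6, green, 11, 29), (6, green, 19, 28), (6, green, 20, 18), (6, green, 25, 24), (6, green, 4, 24), (6, red, 11, 29), (6, red, 19, 28), (6, red, 20, 18), (6, red, 25, 24), (6, red, 4, 24)}.
Joining (Supplier ⨝ Order) and Catalog on cost yields {(26, gold, 37, 34, 34), (26, grey, 37, 34, 34), (6, blue, 11, 29, 4), (6, blue, 19, 28, 1), (6, blue, 19, 28, 34), (6, blue, 25, 24, 9), (6, blue, 4, 24, 9), (6, green, 11, 29, 4), (6, green, 19, 28, 1), (6, green, 19, 28, 34), (6, green, 25, 24, 9), (6, green, 4, 24, 9), (6, red, 11, 29, 4), (6, red, 19, 28, 1), (6, red, 19, 28, 34), (6, red, 25, 24, 9), (6, red, 4, 24, 9)}.
Projecting to qty, color (3 duplicate(s) eliminated): {(1, blue), (1, green), (1, red), (34, blue), (34, gold), (34, green), (34, grey), (34, red), (4, blue), (4, green), (4, red), (9, blue), (9, green), (9, red)}
Filtering on qty > 4 leaves {(34, blue), (34, gold), (34, green), (34, grey), (34, red), (9, blue), (9, green), (9, red)}.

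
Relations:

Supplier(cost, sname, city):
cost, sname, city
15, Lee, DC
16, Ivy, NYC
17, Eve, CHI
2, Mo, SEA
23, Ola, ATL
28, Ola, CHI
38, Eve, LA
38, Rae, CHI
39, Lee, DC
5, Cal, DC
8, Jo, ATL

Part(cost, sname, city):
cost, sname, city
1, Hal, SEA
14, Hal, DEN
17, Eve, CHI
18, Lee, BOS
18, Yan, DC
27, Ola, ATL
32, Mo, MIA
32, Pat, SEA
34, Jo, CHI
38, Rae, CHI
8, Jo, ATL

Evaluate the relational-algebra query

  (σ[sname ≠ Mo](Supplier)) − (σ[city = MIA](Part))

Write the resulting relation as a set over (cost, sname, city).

Filtering on sname ≠ Mo leaves {(15, Lee, DC), (16, Ivy, NYC), (17, Eve, CHI), (23, Ola, ATL), (28, Ola, CHI), (38, Eve, LA), (38, Rae, CHI), (39, Lee, DC), (5, Cal, DC), (8, Jo, ATL)}.
Filtering on city = MIA leaves {(32, Mo, MIA)}.
Set difference of the two operands is {(15, Lee, DC), (16, Ivy, NYC), (17, Eve, CHI), (23, Ola, ATL), (28, Ola, CHI), (38, Eve, LA), (38, Rae, CHI), (39, Lee, DC), (5, Cal, DC), (8, Jo, ATL)}.

{(15, Lee, DC), (16, Ivy, NYC), (17, Eve, CHI), (23, Ola, ATL), (28, Ola, CHI), (38, Eve, LA), (38, Rae, CHI), (39, Lee, DC), (5, Cal, DC), (8, Jo, ATL)}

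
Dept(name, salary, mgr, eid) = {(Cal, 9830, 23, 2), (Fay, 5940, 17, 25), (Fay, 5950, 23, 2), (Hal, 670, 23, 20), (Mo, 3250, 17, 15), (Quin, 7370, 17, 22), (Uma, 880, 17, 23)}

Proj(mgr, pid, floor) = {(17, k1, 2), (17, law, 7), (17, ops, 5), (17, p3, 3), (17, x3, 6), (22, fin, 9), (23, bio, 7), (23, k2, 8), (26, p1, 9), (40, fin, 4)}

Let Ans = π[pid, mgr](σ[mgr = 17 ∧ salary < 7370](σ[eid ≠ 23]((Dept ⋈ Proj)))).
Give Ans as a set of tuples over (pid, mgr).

Dept ⋈ Proj (natural join on mgr): {(Cal, 9830, 23, 2, bio, 7), (Cal, 9830, 23, 2, k2, 8), (Fay, 5940, 17, 25, k1, 2), (Fay, 5940, 17, 25, law, 7), (Fay, 5940, 17, 25, ops, 5), (Fay, 5940, 17, 25, p3, 3), (Fay, 5940, 17, 25, x3, 6), (Fay, 5950, 23, 2, bio, 7), (Fay, 5950, 23, 2, k2, 8), (Hal, 670, 23, 20, bio, 7), (Hal, 670, 23, 20, k2, 8), (Mo, 3250, 17, 15, k1, 2), (Mo, 3250, 17, 15, law, 7), (Mo, 3250, 17, 15, ops, 5), (Mo, 3250, 17, 15, p3, 3), (Mo, 3250, 17, 15, x3, 6), (Quin, 7370, 17, 22, k1, 2), (Quin, 7370, 17, 22, law, 7), (Quin, 7370, 17, 22, ops, 5), (Quin, 7370, 17, 22, p3, 3), (Quin, 7370, 17, 22, x3, 6), (Uma, 880, 17, 23, k1, 2), (Uma, 880, 17, 23, law, 7), (Uma, 880, 17, 23, ops, 5), (Uma, 880, 17, 23, p3, 3), (Uma, 880, 17, 23, x3, 6)}
Selection eid ≠ 23: {(Cal, 9830, 23, 2, bio, 7), (Cal, 9830, 23, 2, k2, 8), (Fay, 5940, 17, 25, k1, 2), (Fay, 5940, 17, 25, law, 7), (Fay, 5940, 17, 25, ops, 5), (Fay, 5940, 17, 25, p3, 3), (Fay, 5940, 17, 25, x3, 6), (Fay, 5950, 23, 2, bio, 7), (Fay, 5950, 23, 2, k2, 8), (Hal, 670, 23, 20, bio, 7), (Hal, 670, 23, 20, k2, 8), (Mo, 3250, 17, 15, k1, 2), (Mo, 3250, 17, 15, law, 7), (Mo, 3250, 17, 15, ops, 5), (Mo, 3250, 17, 15, p3, 3), (Mo, 3250, 17, 15, x3, 6), (Quin, 7370, 17, 22, k1, 2), (Quin, 7370, 17, 22, law, 7), (Quin, 7370, 17, 22, ops, 5), (Quin, 7370, 17, 22, p3, 3), (Quin, 7370, 17, 22, x3, 6)}
Selection mgr = 17 ∧ salary < 7370: {(Fay, 5940, 17, 25, k1, 2), (Fay, 5940, 17, 25, law, 7), (Fay, 5940, 17, 25, ops, 5), (Fay, 5940, 17, 25, p3, 3), (Fay, 5940, 17, 25, x3, 6), (Mo, 3250, 17, 15, k1, 2), (Mo, 3250, 17, 15, law, 7), (Mo, 3250, 17, 15, ops, 5), (Mo, 3250, 17, 15, p3, 3), (Mo, 3250, 17, 15, x3, 6)}
π[pid, mgr]: project onto (pid, mgr) (5 duplicate(s) eliminated) → {(k1, 17), (law, 17), (ops, 17), (p3, 17), (x3, 17)}

{(k1, 17), (law, 17), (ops, 17), (p3, 17), (x3, 17)}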